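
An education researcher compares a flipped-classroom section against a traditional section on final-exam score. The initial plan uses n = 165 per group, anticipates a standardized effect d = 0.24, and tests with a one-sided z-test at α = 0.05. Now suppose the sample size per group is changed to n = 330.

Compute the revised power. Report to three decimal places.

Power ≈ 0.925

With n = 330 per group: δ = d·√(n/2) = 0.24 × √(330/2) = 3.0829. Critical value z_{0.05} = 1.645.
Revised power = Φ(δ − 1.645) = Φ(1.438) = 0.9248.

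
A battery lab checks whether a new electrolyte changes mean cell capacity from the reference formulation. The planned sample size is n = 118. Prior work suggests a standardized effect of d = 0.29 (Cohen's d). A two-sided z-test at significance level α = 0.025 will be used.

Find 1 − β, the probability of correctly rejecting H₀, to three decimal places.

Noncentrality parameter: δ = d·√n = 0.29 × √118 = 3.1502
Two-sided α = 0.025 → critical value z_{0.0125} = 2.241.
Power = Φ(δ − 2.241) + Φ(−δ − 2.241) = Φ(0.909) + Φ(-5.392) = 0.8183 + 0.0000 = 0.8183.

Power ≈ 0.818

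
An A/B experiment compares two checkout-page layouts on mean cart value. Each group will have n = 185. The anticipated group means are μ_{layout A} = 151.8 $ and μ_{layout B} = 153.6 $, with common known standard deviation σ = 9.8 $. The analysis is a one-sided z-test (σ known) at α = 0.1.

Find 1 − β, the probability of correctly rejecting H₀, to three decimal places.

Standardized effect: d = |μ_{layout A} − μ_{layout B}| / σ = |151.8 − 153.6| / 9.8 = 0.1837
Noncentrality parameter: δ = d·√(n/2) = 0.1837 × √(185/2) = 1.7665
One-sided α = 0.1 → critical value z_{0.1} = 1.282.
Power = P(Z > 1.282 − δ) = Φ(0.485) = 0.6861.

Power ≈ 0.686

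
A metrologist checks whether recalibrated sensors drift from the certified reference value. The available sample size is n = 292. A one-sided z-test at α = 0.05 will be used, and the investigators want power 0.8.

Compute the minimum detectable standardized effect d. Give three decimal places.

Need Φ(δ − 1.645) = 0.8, so δ = 1.645 + 0.842 = 2.486.
δ = d·√n ⇒ d = δ/√n = 2.486/√292 = 0.1455.

d ≈ 0.146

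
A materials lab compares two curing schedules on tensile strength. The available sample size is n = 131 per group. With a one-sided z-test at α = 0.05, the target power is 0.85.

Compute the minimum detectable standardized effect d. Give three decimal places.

d ≈ 0.331

Need Φ(δ − 1.645) = 0.85, so δ = 1.645 + 1.036 = 2.681.
δ = d·√(n/2) ⇒ d = δ/√(n/2) = 2.681/√(131/2) = 0.3313.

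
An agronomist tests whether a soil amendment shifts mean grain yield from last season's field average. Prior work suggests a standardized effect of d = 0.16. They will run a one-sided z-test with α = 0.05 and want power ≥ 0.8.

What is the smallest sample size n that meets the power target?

Set Φ(δ − 1.645) = 0.8; then δ − 1.645 = Φ⁻¹(0.8) = 0.842, giving δ = 2.486.
δ = d·√n ⇒ n = (δ/d)² = (2.486 / 0.16)² = 241.51.
Round up to the next whole unit.

n = 242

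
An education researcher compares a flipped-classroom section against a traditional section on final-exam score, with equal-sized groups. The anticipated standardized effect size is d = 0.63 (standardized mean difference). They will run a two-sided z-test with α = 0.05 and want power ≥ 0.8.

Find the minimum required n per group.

n = 40 per group

For power 0.8 need Φ(δ − z_{0.025}) = 0.8, so δ = z_{0.025} + z_{0.20} = 1.960 + 0.842 = 2.802.
(For δ > 0 the lower-tail rejection region contributes negligibly to power, so the one-term inversion is standard.)
δ = d·√(n/2) ⇒ n = 2(δ/d)² = 2 × (2.802 / 0.63)² = 39.55.
Round up to the next whole unit.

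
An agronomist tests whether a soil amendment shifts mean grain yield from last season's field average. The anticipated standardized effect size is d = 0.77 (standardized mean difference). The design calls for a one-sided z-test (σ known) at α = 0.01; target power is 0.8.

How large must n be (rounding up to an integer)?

Set Φ(δ − 2.326) = 0.8; then δ − 2.326 = Φ⁻¹(0.8) = 0.842, giving δ = 3.168.
δ = d·√n ⇒ n = (δ/d)² = (3.168 / 0.77)² = 16.93.
Round up to the next whole unit.

n = 17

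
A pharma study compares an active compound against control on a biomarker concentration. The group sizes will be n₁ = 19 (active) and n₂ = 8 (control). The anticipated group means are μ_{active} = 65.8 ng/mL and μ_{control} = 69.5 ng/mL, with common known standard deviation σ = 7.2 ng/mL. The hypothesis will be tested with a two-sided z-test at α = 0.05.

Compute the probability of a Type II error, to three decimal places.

β ≈ 0.770

Standardized effect: d = |μ_{active} − μ_{control}| / σ = |65.8 − 69.5| / 7.2 = 0.5139
Noncentrality parameter: δ = d / √(1/n₁ + 1/n₂) = 0.5139 / √(1/19 + 1/8) = 1.2193
Two-sided α = 0.05 → critical value z_{0.025} = 1.960.
Power = Φ(δ − 1.960) + Φ(−δ − 1.960) = Φ(-0.741) + Φ(-3.179) = 0.2294 + 0.0007 = 0.2302.
Type II error: β = 1 − power = 1 − 0.2302 = 0.7698.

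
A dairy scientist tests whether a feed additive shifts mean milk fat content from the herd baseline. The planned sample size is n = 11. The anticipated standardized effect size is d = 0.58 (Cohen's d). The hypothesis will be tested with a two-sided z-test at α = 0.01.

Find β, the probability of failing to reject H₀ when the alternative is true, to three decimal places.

β ≈ 0.743

Noncentrality parameter: δ = d·√n = 0.58 × √11 = 1.9236
Two-sided α = 0.01 → critical value z_{0.005} = 2.576.
Power = Φ(δ − 2.576) + Φ(−δ − 2.576) = Φ(-0.652) + Φ(-4.499) = 0.2571 + 0.0000 = 0.2571.
Type II error: β = 1 − power = 1 − 0.2571 = 0.7429.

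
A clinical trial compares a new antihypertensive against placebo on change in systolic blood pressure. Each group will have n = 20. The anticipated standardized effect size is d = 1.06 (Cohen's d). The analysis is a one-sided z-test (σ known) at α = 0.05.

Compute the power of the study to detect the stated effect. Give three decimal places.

Power ≈ 0.956

Noncentrality parameter: δ = d·√(n/2) = 1.06 × √(20/2) = 3.3520
One-sided α = 0.05 → critical value z_{0.05} = 1.645.
Power = Φ(δ − 1.645) = Φ(1.707) = 0.9561.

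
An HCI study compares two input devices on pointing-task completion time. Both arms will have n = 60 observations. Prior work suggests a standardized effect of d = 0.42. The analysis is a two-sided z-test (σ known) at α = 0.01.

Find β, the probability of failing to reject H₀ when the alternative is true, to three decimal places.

Noncentrality parameter: δ = d·√(n/2) = 0.42 × √(60/2) = 2.3004
Critical value for a two-sided test at α = 0.01: z_{α/2} = 2.576.
Power = Φ(δ − 2.576) + Φ(−δ − 2.576) = Φ(-0.275) + Φ(-4.876) = 0.3915 + 0.0000 = 0.3915.
Type II error: β = 1 − power = 1 − 0.3915 = 0.6085.

β ≈ 0.608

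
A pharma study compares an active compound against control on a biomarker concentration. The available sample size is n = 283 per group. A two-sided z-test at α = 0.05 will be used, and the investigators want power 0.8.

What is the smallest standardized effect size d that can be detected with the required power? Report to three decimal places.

d ≈ 0.236

Required noncentrality: δ = z_{0.025} + z_{0.20} = 1.960 + 0.842 = 2.802.
(The second rejection-region term Φ(−δ − z_{α/2}) is negligible and dropped.)
δ = d·√(n/2) ⇒ d = δ/√(n/2) = 2.802/√(283/2) = 0.2355.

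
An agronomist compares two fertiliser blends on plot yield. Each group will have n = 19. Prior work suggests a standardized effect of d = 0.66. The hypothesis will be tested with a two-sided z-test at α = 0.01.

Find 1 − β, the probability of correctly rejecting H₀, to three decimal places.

Noncentrality parameter: δ = d·√(n/2) = 0.66 × √(19/2) = 2.0343
Two-sided α = 0.01 → critical value z_{0.005} = 2.576.
Power = Φ(δ − 2.576) + Φ(−δ − 2.576) = Φ(-0.542) + Φ(-4.610) = 0.2941 + 0.0000 = 0.2941.

Power ≈ 0.294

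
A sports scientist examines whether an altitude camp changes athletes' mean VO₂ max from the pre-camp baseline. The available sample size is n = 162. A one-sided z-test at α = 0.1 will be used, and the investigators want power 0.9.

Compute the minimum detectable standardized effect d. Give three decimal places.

d ≈ 0.201

Need Φ(δ − 1.282) = 0.9, so δ = 1.282 + 1.282 = 2.563.
δ = d·√n ⇒ d = δ/√n = 2.563/√162 = 0.2014.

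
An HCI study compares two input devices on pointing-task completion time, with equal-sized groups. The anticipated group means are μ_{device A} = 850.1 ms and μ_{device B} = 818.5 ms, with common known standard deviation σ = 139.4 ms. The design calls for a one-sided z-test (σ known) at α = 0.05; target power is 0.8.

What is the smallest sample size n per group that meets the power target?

n = 241 per group

Standardized effect: d = |μ_{device A} − μ_{device B}| / σ = |850.1 − 818.5| / 139.4 = 0.2267
Set Φ(δ − 1.645) = 0.8; then δ − 1.645 = Φ⁻¹(0.8) = 0.842, giving δ = 2.486.
δ = d·√(n/2) ⇒ n = 2(δ/d)² = 2 × (2.486 / 0.2267)² = 240.63.
Rounding up, n = 241 per group.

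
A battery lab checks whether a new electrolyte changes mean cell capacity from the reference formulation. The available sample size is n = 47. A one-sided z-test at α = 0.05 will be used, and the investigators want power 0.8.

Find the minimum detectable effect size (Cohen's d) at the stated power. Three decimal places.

Need Φ(δ − 1.645) = 0.8, so δ = 1.645 + 0.842 = 2.486.
δ = d·√n ⇒ d = δ/√n = 2.486/√47 = 0.3627.

d ≈ 0.363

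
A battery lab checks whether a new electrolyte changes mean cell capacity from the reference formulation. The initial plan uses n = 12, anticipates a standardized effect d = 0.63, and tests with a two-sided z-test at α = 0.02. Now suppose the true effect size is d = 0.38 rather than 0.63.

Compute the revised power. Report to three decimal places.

Power ≈ 0.156

With d = 0.38: δ = d·√n = 0.38 × √12 = 1.3164. Critical value z_{0.01} = 2.326.
Revised power = Φ(δ − 2.326) + Φ(−δ − 2.326) = Φ(-1.010) + Φ(-3.643) = 0.1563 + 0.0001 = 0.1564.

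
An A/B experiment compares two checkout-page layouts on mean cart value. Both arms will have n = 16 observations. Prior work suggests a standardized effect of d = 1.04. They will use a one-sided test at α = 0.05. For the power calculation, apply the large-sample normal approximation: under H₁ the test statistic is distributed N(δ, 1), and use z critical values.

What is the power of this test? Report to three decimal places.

Power ≈ 0.903

Noncentrality parameter: λ = d·√(n/2) = 1.04 × √(16/2) = 2.9416
Critical value for a one-sided test at α = 0.05: z_α = 1.645.
Power = Φ(λ − 1.645) = Φ(1.297) = 0.9026.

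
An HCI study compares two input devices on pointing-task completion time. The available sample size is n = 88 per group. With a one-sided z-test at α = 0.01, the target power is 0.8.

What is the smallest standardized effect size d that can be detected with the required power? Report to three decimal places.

d ≈ 0.478

Need Φ(δ − 2.326) = 0.8, so δ = 2.326 + 0.842 = 3.168.
δ = d·√(n/2) ⇒ d = δ/√(n/2) = 3.168/√(88/2) = 0.4776.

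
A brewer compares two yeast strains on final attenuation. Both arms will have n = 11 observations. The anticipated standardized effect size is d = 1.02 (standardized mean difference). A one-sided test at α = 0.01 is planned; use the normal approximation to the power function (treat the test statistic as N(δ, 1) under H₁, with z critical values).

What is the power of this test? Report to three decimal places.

Noncentrality parameter: δ = d·√(n/2) = 1.02 × √(11/2) = 2.3921
Critical value for a one-sided test at α = 0.01: z_α = 2.326.
Power = P(Z > 2.326 − δ) = Φ(0.066) = 0.5262.

Power ≈ 0.526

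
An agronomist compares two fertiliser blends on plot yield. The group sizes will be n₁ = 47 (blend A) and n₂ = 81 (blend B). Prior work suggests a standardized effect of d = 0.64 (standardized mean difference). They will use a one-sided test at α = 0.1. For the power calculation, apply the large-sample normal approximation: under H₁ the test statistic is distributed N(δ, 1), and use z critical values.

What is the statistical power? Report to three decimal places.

Power ≈ 0.986

Noncentrality parameter: λ = d / √(1/n₁ + 1/n₂) = 0.64 / √(1/47 + 1/81) = 3.4903
Critical value for a one-sided test at α = 0.1: z_α = 1.282.
Power = P(Z > 1.282 − λ) = Φ(2.209) = 0.9864.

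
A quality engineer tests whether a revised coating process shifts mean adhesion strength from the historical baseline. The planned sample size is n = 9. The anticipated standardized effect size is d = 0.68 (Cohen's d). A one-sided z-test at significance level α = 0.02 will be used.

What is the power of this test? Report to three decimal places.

Power ≈ 0.495

Noncentrality parameter: δ = d·√n = 0.68 × √9 = 2.0400
Critical value for a one-sided test at α = 0.02: z_α = 2.054.
Power = Φ(δ − 2.054) = Φ(-0.014) = 0.4945.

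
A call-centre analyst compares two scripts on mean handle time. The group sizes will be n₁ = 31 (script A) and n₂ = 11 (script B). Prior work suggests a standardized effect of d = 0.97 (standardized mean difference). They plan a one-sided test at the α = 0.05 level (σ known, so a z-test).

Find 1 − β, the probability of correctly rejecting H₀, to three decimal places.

Power ≈ 0.868

Noncentrality parameter: δ = d / √(1/n₁ + 1/n₂) = 0.97 / √(1/31 + 1/11) = 2.7639
Critical value for a one-sided test at α = 0.05: z_α = 1.645.
Power = Φ(δ − 1.645) = Φ(1.119) = 0.8684.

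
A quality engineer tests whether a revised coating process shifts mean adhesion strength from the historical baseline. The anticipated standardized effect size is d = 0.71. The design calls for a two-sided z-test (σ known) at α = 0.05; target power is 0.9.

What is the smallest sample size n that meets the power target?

n = 21

For power 0.9 need Φ(δ − z_{0.025}) = 0.9, so δ = z_{0.025} + z_{0.10} = 1.960 + 1.282 = 3.242.
(Ignoring the negligible lower-tail rejection probability gives the usual closed-form inversion.)
δ = d·√n ⇒ n = (δ/d)² = (3.242 / 0.71)² = 20.84.
Rounding up, n = 21.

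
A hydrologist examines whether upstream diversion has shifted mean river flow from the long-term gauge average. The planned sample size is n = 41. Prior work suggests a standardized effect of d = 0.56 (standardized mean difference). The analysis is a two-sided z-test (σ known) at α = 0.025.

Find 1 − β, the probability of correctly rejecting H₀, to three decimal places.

Power ≈ 0.911

Noncentrality parameter: δ = d·√n = 0.56 × √41 = 3.5857
Two-sided α = 0.025 → critical value z_{0.0125} = 2.241.
Power = Φ(δ − 2.241) + Φ(−δ − 2.241) = Φ(1.344) + Φ(-5.827) = 0.9106 + 0.0000 = 0.9106.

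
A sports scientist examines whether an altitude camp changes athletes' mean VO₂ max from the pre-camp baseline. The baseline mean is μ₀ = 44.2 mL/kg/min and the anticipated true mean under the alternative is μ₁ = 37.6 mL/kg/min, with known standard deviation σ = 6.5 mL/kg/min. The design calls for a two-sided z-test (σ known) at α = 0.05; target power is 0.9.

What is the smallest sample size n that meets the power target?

Standardized effect: d = |μ₁ − μ₀| / σ = |37.6 − 44.2| / 6.5 = 1.0154
Set Φ(δ − 1.960) = 0.9; then δ − 1.960 = Φ⁻¹(0.9) = 1.282, giving δ = 3.242.
(The Φ(−δ − z_{α/2}) term is vanishingly small for δ > 0 and is dropped in the standard sample-size formula.)
δ = d·√n ⇒ n = (δ/d)² = (3.242 / 1.0154)² = 10.19.
Round up to the next whole unit.

n = 11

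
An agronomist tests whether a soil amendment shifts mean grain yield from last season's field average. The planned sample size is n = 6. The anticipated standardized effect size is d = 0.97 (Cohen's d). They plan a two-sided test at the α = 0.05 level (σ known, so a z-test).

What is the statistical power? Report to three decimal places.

Power ≈ 0.661

Noncentrality parameter: δ = d·√n = 0.97 × √6 = 2.3760
Two-sided α = 0.05 → critical value z_{0.025} = 1.960.
Power = Φ(δ − 1.960) + Φ(−δ − 1.960) = Φ(0.416) + Φ(-4.336) = 0.6613 + 0.0000 = 0.6613.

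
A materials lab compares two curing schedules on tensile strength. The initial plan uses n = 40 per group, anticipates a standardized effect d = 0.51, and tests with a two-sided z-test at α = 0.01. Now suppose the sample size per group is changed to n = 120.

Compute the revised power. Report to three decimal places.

Power ≈ 0.915

With n = 120 per group: δ = d·√(n/2) = 0.51 × √(120/2) = 3.9504. Critical value z_{0.005} = 2.576.
Revised power = Φ(δ − 2.576) + Φ(−δ − 2.576) = Φ(1.375) + Φ(-6.526) = 0.9154 + 0.0000 = 0.9154.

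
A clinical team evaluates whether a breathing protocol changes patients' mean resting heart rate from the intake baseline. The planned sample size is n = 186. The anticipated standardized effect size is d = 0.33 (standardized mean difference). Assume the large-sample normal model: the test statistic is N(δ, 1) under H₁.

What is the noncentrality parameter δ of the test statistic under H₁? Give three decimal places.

δ ≈ 4.501

δ = d·√n = 0.33 × √186 = 4.5006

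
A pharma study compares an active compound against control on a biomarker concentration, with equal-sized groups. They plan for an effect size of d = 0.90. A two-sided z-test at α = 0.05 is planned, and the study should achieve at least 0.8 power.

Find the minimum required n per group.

For power 0.8 need Φ(δ − z_{0.025}) = 0.8, so δ = z_{0.025} + z_{0.20} = 1.960 + 0.842 = 2.802.
(Ignoring the negligible lower-tail rejection probability gives the usual closed-form inversion.)
δ = d·√(n/2) ⇒ n = 2(δ/d)² = 2 × (2.802 / 0.90)² = 19.38.
Rounding up, n = 20 per group.

n = 20 per group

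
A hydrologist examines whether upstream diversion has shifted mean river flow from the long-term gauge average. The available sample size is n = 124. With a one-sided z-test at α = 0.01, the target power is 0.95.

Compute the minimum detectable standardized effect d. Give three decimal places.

Need Φ(δ − 2.326) = 0.95, so δ = 2.326 + 1.645 = 3.971.
δ = d·√n ⇒ d = δ/√n = 3.971/√124 = 0.3566.

d ≈ 0.357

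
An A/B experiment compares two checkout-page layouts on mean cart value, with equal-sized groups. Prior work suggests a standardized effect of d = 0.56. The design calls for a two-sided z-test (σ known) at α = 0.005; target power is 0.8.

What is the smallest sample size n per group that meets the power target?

Set Φ(δ − 2.807) = 0.8; then δ − 2.807 = Φ⁻¹(0.8) = 0.842, giving δ = 3.649.
(For δ > 0 the lower-tail rejection region contributes negligibly to power, so the one-term inversion is standard.)
δ = d·√(n/2) ⇒ n = 2(δ/d)² = 2 × (3.649 / 0.56)² = 84.90.
Rounding up, n = 85 per group.

n = 85 per group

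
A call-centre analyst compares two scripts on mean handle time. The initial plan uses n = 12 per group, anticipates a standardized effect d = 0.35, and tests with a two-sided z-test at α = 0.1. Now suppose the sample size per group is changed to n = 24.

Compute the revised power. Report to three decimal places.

With n = 24 per group: δ = d·√(n/2) = 0.35 × √(24/2) = 1.2124. Critical value z_{0.05} = 1.645.
Revised power = Φ(δ − 1.645) + Φ(−δ − 1.645) = Φ(-0.432) + Φ(-2.857) = 0.3327 + 0.0021 = 0.3349.

Power ≈ 0.335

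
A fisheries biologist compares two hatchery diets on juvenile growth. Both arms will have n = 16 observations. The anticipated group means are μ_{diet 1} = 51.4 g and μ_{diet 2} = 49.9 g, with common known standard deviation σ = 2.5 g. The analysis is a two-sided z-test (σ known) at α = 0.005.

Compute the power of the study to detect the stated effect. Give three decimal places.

Standardized effect: d = |μ_{diet 1} − μ_{diet 2}| / σ = |51.4 − 49.9| / 2.5 = 0.6000
Noncentrality parameter: δ = d·√(n/2) = 0.6000 × √(16/2) = 1.6971
Critical value for a two-sided test at α = 0.005: z_{α/2} = 2.807.
Power = Φ(δ − 2.807) + Φ(−δ − 2.807) = Φ(-1.110) + Φ(-4.504) = 0.1335 + 0.0000 = 0.1335.

Power ≈ 0.134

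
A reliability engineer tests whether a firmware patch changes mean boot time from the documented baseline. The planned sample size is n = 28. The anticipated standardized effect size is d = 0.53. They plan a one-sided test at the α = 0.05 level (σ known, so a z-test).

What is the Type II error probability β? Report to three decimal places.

Noncentrality parameter: δ = d·√n = 0.53 × √28 = 2.8045
Critical value for a one-sided test at α = 0.05: z_α = 1.645.
Power = Φ(δ − 1.645) = Φ(1.160) = 0.8769.
Type II error: β = 1 − power = 1 − 0.8769 = 0.1231.

β ≈ 0.123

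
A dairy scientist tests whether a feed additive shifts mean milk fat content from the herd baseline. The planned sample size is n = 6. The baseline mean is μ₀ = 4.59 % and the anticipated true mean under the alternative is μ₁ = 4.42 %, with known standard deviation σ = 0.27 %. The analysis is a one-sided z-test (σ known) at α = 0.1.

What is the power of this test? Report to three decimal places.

Power ≈ 0.603

Standardized effect: d = |μ₁ − μ₀| / σ = |4.42 − 4.59| / 0.27 = 0.6296
Noncentrality parameter: δ = d·√n = 0.6296 × √6 = 1.5423
One-sided α = 0.1 → critical value z_{0.1} = 1.282.
Power = P(Z > 1.282 − δ) = Φ(0.261) = 0.6028.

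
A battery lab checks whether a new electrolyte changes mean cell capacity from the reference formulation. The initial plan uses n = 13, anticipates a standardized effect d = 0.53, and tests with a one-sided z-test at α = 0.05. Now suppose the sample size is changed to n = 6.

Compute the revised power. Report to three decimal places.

With n = 6: δ = d·√n = 0.53 × √6 = 1.2982. Critical value z_{0.05} = 1.645.
Revised power = P(Z > 1.645 − δ) = Φ(-0.347) = 0.3644.

Power ≈ 0.364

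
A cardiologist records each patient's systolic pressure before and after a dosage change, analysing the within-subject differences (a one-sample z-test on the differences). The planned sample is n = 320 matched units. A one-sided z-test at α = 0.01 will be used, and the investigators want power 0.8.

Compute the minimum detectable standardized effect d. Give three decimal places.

d ≈ 0.177

Need Φ(δ − 2.326) = 0.8, so δ = 2.326 + 0.842 = 3.168.
δ = d·√n ⇒ d = δ/√n = 3.168/√320 = 0.1771.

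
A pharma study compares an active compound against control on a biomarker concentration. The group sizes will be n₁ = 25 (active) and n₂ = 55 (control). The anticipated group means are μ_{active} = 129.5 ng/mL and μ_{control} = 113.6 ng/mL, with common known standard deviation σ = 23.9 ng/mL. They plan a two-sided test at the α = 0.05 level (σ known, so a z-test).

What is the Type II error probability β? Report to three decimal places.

Standardized effect: d = |μ_{active} − μ_{control}| / σ = |129.5 − 113.6| / 23.9 = 0.6653
Noncentrality parameter: δ = d / √(1/n₁ + 1/n₂) = 0.6653 / √(1/25 + 1/55) = 2.7581
Two-sided α = 0.05 → critical value z_{0.025} = 1.960.
Power = Φ(δ − 1.960) + Φ(−δ − 1.960) = Φ(0.798) + Φ(-4.718) = 0.7876 + 0.0000 = 0.7876.
Type II error: β = 1 − power = 1 − 0.7876 = 0.2124.

β ≈ 0.212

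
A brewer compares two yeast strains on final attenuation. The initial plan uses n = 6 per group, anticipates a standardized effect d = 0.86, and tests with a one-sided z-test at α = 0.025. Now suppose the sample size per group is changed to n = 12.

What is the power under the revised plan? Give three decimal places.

Power ≈ 0.558

With n = 12 per group: δ = d·√(n/2) = 0.86 × √(12/2) = 2.1066. Critical value z_{0.025} = 1.960.
Revised power = Φ(δ − 1.960) = Φ(0.147) = 0.5583.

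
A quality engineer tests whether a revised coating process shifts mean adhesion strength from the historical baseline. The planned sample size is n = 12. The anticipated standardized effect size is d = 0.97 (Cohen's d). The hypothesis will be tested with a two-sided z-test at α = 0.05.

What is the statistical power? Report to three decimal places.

Noncentrality parameter: λ = d·√n = 0.97 × √12 = 3.3602
Two-sided α = 0.05 → critical value z_{0.025} = 1.960.
Power = Φ(λ − 1.960) + Φ(−λ − 1.960) = Φ(1.400) + Φ(-5.320) = 0.9193 + 0.0000 = 0.9193.

Power ≈ 0.919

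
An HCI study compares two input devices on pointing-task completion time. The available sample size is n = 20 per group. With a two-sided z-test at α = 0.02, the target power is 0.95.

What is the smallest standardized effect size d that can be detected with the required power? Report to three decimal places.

d ≈ 1.256

Required noncentrality: δ = z_{0.01} + z_{0.05} = 2.326 + 1.645 = 3.971.
(The second rejection-region term Φ(−δ − z_{α/2}) is negligible and dropped.)
δ = d·√(n/2) ⇒ d = δ/√(n/2) = 3.971/√(20/2) = 1.2558.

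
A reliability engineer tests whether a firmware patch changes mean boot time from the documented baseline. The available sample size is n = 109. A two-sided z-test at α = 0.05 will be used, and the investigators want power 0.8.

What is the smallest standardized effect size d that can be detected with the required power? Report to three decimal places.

d ≈ 0.268

Need Φ(δ − 1.960) = 0.8, so δ = 1.960 + 0.842 = 2.802.
(Lower-tail contribution to power is negligible for δ > 0.)
δ = d·√n ⇒ d = δ/√n = 2.802/√109 = 0.2683.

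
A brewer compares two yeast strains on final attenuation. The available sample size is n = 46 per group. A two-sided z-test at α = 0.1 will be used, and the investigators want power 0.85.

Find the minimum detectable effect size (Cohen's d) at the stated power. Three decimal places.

d ≈ 0.559

Need Φ(δ − 1.645) = 0.85, so δ = 1.645 + 1.036 = 2.681.
(The second rejection-region term Φ(−δ − z_{α/2}) is negligible and dropped.)
δ = d·√(n/2) ⇒ d = δ/√(n/2) = 2.681/√(46/2) = 0.5591.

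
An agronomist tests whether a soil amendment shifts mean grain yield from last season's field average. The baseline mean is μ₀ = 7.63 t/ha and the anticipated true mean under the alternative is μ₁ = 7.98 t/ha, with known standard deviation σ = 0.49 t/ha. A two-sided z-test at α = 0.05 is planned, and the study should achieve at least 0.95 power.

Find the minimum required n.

Standardized effect: d = |μ₁ − μ₀| / σ = |7.98 − 7.63| / 0.49 = 0.7143
For power 0.95 need Φ(δ − z_{0.025}) = 0.95, so δ = z_{0.025} + z_{0.05} = 1.960 + 1.645 = 3.605.
(The Φ(−δ − z_{α/2}) term is vanishingly small for δ > 0 and is dropped in the standard sample-size formula.)
δ = d·√n ⇒ n = (δ/d)² = (3.605 / 0.7143)² = 25.47.
Round up to the next whole unit.

n = 26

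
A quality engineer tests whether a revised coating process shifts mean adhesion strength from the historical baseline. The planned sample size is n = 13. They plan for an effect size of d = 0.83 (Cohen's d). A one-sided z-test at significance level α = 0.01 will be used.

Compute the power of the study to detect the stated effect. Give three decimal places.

Power ≈ 0.747

Noncentrality parameter: δ = d·√n = 0.83 × √13 = 2.9926
One-sided α = 0.01 → critical value z_{0.01} = 2.326.
Power = P(Z > 2.326 − δ) = Φ(0.666) = 0.7474.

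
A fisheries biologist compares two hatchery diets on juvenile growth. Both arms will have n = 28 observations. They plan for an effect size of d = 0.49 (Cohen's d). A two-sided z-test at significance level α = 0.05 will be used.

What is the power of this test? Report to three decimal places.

Power ≈ 0.450

Noncentrality parameter: λ = d·√(n/2) = 0.49 × √(28/2) = 1.8334
Two-sided α = 0.05 → critical value z_{0.025} = 1.960.
Power = Φ(λ − 1.960) + Φ(−λ − 1.960) = Φ(-0.127) + Φ(-3.793) = 0.4496 + 0.0001 = 0.4497.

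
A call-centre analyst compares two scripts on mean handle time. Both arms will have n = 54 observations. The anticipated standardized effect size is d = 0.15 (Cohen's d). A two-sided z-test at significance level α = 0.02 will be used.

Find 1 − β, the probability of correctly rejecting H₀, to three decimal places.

Noncentrality parameter: λ = d·√(n/2) = 0.15 × √(54/2) = 0.7794
Critical value for a two-sided test at α = 0.02: z_{α/2} = 2.326.
Power = Φ(λ − 2.326) + Φ(−λ − 2.326) = Φ(-1.547) + Φ(-3.106) = 0.0609 + 0.0009 = 0.0619.

Power ≈ 0.062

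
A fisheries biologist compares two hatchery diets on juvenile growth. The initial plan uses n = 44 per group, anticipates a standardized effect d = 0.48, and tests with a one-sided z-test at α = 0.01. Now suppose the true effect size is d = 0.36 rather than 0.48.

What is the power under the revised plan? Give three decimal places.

Power ≈ 0.262

With d = 0.36: δ = d·√(n/2) = 0.36 × √(44/2) = 1.6885. Critical value z_{0.01} = 2.326.
Revised power = Φ(δ − 2.326) = Φ(-0.638) = 0.2618.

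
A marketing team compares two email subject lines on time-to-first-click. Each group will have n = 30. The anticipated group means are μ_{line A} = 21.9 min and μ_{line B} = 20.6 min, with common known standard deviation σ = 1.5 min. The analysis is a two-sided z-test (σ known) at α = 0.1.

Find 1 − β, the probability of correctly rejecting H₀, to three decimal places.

Standardized effect: d = |μ_{line A} − μ_{line B}| / σ = |21.9 − 20.6| / 1.5 = 0.8667
Noncentrality parameter: δ = d·√(n/2) = 0.8667 × √(30/2) = 3.3566
Critical value for a two-sided test at α = 0.1: z_{α/2} = 1.645.
Power = Φ(δ − 1.645) + Φ(−δ − 1.645) = Φ(1.712) + Φ(-5.001) = 0.9565 + 0.0000 = 0.9565.

Power ≈ 0.957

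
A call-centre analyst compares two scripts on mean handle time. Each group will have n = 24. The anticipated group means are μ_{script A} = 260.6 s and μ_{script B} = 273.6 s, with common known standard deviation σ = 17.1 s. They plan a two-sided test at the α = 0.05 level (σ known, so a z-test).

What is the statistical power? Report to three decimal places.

Power ≈ 0.750

Standardized effect: d = |μ_{script A} − μ_{script B}| / σ = |260.6 − 273.6| / 17.1 = 0.7602
Noncentrality parameter: δ = d·√(n/2) = 0.7602 × √(24/2) = 2.6335
Critical value for a two-sided test at α = 0.05: z_{α/2} = 1.960.
Power = Φ(δ − 1.960) + Φ(−δ − 1.960) = Φ(0.674) + Φ(-4.593) = 0.7497 + 0.0000 = 0.7497.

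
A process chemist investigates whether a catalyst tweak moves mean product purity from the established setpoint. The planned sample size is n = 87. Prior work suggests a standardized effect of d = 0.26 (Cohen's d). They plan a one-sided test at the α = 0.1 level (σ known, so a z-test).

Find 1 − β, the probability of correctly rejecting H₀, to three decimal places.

Noncentrality parameter: δ = d·√n = 0.26 × √87 = 2.4251
One-sided α = 0.1 → critical value z_{0.1} = 1.282.
Power = P(Z > 1.282 − δ) = Φ(1.144) = 0.8736.

Power ≈ 0.874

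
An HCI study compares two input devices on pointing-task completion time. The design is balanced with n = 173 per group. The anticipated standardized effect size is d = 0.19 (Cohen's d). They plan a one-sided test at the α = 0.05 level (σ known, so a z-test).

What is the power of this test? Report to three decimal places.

Noncentrality parameter: δ = d·√(n/2) = 0.19 × √(173/2) = 1.7671
One-sided α = 0.05 → critical value z_{0.05} = 1.645.
Power = P(Z > 1.645 − δ) = Φ(0.122) = 0.5486.

Power ≈ 0.549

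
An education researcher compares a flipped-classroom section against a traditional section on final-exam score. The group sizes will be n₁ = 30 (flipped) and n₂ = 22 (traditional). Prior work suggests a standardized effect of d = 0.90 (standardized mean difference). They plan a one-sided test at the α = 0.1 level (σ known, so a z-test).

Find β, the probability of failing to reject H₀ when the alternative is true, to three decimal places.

Noncentrality parameter: δ = d / √(1/n₁ + 1/n₂) = 0.90 / √(1/30 + 1/22) = 3.2064
Critical value for a one-sided test at α = 0.1: z_α = 1.282.
Power = P(Z > 1.282 − δ) = Φ(1.925) = 0.9729.
Type II error: β = 1 − power = 1 − 0.9729 = 0.0271.

β ≈ 0.027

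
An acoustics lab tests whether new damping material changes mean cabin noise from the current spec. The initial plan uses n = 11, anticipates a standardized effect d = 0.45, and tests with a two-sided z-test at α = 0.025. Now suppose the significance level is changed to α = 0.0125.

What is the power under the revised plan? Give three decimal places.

Power ≈ 0.157

δ = d·√n = 0.45 × √11 = 1.4925 (unchanged). New critical value: z_{0.0063} = 2.498.
Revised power = Φ(δ − 2.498) + Φ(−δ − 2.498) = Φ(-1.005) + Φ(-3.990) = 0.1574 + 0.0000 = 0.1574.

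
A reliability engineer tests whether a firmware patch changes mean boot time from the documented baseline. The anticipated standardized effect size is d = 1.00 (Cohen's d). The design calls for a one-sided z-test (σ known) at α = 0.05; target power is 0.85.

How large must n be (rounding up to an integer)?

n = 8

Set Φ(δ − 1.645) = 0.85; then δ − 1.645 = Φ⁻¹(0.85) = 1.036, giving δ = 2.681.
δ = d·√n ⇒ n = (δ/d)² = (2.681 / 1.00)² = 7.19.
Rounding up, n = 8.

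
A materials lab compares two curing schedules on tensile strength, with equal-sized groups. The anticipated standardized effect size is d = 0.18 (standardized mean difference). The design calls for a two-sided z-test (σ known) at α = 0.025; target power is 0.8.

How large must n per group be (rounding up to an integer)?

n = 587 per group

Set Φ(δ − 2.241) = 0.8; then δ − 2.241 = Φ⁻¹(0.8) = 0.842, giving δ = 3.083.
(The Φ(−δ − z_{α/2}) term is vanishingly small for δ > 0 and is dropped in the standard sample-size formula.)
δ = d·√(n/2) ⇒ n = 2(δ/d)² = 2 × (3.083 / 0.18)² = 586.73.
Rounding up, n = 587 per group.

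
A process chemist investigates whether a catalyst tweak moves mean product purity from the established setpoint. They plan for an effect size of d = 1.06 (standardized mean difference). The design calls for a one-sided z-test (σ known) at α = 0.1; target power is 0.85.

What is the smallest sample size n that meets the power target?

n = 5

Set Φ(δ − 1.282) = 0.85; then δ − 1.282 = Φ⁻¹(0.85) = 1.036, giving δ = 2.318.
δ = d·√n ⇒ n = (δ/d)² = (2.318 / 1.06)² = 4.78.
Rounding up, n = 5.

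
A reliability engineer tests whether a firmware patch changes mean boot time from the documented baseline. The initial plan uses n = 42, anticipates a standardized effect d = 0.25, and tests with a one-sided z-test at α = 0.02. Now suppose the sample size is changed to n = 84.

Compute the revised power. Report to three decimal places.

Power ≈ 0.594

With n = 84: δ = d·√n = 0.25 × √84 = 2.2913. Critical value z_{0.02} = 2.054.
Revised power = P(Z > 2.054 − δ) = Φ(0.238) = 0.5939.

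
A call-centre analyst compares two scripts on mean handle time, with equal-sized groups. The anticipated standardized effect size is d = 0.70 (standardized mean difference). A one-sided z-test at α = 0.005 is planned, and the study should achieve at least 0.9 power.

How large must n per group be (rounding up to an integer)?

For power 0.9 need Φ(δ − z_{0.005}) = 0.9, so δ = z_{0.005} + z_{0.10} = 2.576 + 1.282 = 3.857.
δ = d·√(n/2) ⇒ n = 2(δ/d)² = 2 × (3.857 / 0.70)² = 60.73.
Round up to the next whole unit.

n = 61 per group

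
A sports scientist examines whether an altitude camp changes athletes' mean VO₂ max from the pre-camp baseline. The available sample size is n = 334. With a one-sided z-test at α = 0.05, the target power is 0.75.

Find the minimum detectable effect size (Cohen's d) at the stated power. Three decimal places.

Required noncentrality: δ = z_{0.05} + z_{0.25} = 1.645 + 0.674 = 2.319.
δ = d·√n ⇒ d = δ/√n = 2.319/√334 = 0.1269.

d ≈ 0.127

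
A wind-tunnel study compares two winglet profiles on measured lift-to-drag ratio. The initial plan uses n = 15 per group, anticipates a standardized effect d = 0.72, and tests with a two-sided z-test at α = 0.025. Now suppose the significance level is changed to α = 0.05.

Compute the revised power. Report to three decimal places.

δ = d·√(n/2) = 0.72 × √(15/2) = 1.9718 (unchanged). New critical value: z_{0.025} = 1.960.
Revised power = Φ(δ − 1.960) + Φ(−δ − 1.960) = Φ(0.012) + Φ(-3.932) = 0.5047 + 0.0000 = 0.5048.

Power ≈ 0.505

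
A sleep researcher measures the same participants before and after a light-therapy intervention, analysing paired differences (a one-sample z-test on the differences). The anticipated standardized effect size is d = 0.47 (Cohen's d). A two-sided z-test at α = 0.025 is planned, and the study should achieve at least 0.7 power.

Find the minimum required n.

For power 0.7 need Φ(δ − z_{0.0125}) = 0.7, so δ = z_{0.0125} + z_{0.30} = 2.241 + 0.524 = 2.766.
(The Φ(−δ − z_{α/2}) term is vanishingly small for δ > 0 and is dropped in the standard sample-size formula.)
δ = d·√n ⇒ n = (δ/d)² = (2.766 / 0.47)² = 34.63.
Round up to the next whole unit.

n = 35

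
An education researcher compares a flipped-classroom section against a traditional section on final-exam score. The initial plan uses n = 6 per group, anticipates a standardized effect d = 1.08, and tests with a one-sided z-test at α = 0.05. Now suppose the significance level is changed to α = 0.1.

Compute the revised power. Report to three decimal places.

Power ≈ 0.722

δ = d·√(n/2) = 1.08 × √(6/2) = 1.8706 (unchanged). New critical value: z_{0.1} = 1.282.
Revised power = Φ(δ − 1.282) = Φ(0.589) = 0.7221.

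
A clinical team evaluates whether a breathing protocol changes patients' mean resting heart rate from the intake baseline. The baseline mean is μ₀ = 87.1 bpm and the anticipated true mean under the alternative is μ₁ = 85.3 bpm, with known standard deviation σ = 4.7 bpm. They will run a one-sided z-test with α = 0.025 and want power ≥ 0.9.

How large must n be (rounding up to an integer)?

Standardized effect: d = |μ₁ − μ₀| / σ = |85.3 − 87.1| / 4.7 = 0.3830
For power 0.9 need Φ(δ − z_{0.025}) = 0.9, so δ = z_{0.025} + z_{0.10} = 1.960 + 1.282 = 3.242.
δ = d·√n ⇒ n = (δ/d)² = (3.242 / 0.3830)² = 71.64.
Round up to the next whole unit.

n = 72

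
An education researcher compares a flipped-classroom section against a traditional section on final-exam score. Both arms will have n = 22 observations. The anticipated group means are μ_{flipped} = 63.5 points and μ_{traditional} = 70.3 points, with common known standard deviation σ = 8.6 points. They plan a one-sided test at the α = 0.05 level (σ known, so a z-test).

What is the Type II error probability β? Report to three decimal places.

Standardized effect: d = |μ_{flipped} − μ_{traditional}| / σ = |63.5 − 70.3| / 8.6 = 0.7907
Noncentrality parameter: δ = d·√(n/2) = 0.7907 × √(22/2) = 2.6224
One-sided α = 0.05 → critical value z_{0.05} = 1.645.
Power = P(Z > 1.645 − δ) = Φ(0.978) = 0.8359.
Type II error: β = 1 − power = 1 − 0.8359 = 0.1641.

β ≈ 0.164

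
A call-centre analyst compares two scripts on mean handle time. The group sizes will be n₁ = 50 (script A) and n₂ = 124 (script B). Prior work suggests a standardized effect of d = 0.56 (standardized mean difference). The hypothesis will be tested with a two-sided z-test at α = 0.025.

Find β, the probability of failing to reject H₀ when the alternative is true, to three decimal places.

β ≈ 0.135

Noncentrality parameter: δ = d / √(1/n₁ + 1/n₂) = 0.56 / √(1/50 + 1/124) = 3.3428
Critical value for a two-sided test at α = 0.025: z_{α/2} = 2.241.
Power = Φ(δ − 2.241) + Φ(−δ − 2.241) = Φ(1.101) + Φ(-5.584) = 0.8646 + 0.0000 = 0.8646.
Type II error: β = 1 − power = 1 − 0.8646 = 0.1354.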